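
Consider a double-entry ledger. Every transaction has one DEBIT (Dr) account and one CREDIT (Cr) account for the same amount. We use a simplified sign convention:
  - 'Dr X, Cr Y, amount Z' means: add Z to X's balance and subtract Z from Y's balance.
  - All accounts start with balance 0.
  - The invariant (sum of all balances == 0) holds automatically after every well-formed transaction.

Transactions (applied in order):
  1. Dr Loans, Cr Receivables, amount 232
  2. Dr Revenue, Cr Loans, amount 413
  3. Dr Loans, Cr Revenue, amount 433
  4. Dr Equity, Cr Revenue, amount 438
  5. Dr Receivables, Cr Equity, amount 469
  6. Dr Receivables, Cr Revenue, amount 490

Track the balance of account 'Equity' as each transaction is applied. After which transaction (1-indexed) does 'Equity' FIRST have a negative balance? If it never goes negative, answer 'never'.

Answer: 5

Derivation:
After txn 1: Equity=0
After txn 2: Equity=0
After txn 3: Equity=0
After txn 4: Equity=438
After txn 5: Equity=-31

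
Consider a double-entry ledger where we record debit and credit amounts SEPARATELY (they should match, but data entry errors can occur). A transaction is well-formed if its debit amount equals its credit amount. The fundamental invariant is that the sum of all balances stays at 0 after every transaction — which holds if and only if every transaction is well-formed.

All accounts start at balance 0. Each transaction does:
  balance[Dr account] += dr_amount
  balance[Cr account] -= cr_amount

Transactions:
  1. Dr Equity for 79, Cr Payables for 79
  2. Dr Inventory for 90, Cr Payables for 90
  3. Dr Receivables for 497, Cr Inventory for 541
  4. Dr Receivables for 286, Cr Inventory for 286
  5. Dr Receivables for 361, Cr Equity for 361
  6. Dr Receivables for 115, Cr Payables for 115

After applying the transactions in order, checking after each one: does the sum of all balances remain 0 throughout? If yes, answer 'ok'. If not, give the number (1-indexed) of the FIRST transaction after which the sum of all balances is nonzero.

After txn 1: dr=79 cr=79 sum_balances=0
After txn 2: dr=90 cr=90 sum_balances=0
After txn 3: dr=497 cr=541 sum_balances=-44
After txn 4: dr=286 cr=286 sum_balances=-44
After txn 5: dr=361 cr=361 sum_balances=-44
After txn 6: dr=115 cr=115 sum_balances=-44

Answer: 3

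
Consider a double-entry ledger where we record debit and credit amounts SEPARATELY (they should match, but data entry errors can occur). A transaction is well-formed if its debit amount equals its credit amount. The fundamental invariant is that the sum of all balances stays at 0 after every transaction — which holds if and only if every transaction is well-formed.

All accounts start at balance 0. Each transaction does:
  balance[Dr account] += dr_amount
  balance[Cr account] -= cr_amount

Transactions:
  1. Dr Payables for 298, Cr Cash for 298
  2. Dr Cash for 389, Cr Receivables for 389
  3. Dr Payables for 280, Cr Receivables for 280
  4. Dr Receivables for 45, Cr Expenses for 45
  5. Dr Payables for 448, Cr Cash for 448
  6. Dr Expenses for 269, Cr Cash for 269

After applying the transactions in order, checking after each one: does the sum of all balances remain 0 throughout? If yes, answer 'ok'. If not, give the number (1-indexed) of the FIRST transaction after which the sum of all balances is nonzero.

After txn 1: dr=298 cr=298 sum_balances=0
After txn 2: dr=389 cr=389 sum_balances=0
After txn 3: dr=280 cr=280 sum_balances=0
After txn 4: dr=45 cr=45 sum_balances=0
After txn 5: dr=448 cr=448 sum_balances=0
After txn 6: dr=269 cr=269 sum_balances=0

Answer: ok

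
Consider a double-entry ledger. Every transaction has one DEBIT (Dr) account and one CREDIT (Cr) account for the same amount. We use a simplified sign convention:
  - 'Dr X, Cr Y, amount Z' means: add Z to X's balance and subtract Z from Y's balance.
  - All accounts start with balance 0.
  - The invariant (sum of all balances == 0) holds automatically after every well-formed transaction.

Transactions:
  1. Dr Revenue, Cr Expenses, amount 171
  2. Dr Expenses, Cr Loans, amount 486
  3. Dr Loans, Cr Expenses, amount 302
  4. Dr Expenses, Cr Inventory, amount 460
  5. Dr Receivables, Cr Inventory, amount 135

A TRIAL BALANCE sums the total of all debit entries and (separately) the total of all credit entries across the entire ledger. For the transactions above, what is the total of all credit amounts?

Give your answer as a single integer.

Txn 1: credit+=171
Txn 2: credit+=486
Txn 3: credit+=302
Txn 4: credit+=460
Txn 5: credit+=135
Total credits = 1554

Answer: 1554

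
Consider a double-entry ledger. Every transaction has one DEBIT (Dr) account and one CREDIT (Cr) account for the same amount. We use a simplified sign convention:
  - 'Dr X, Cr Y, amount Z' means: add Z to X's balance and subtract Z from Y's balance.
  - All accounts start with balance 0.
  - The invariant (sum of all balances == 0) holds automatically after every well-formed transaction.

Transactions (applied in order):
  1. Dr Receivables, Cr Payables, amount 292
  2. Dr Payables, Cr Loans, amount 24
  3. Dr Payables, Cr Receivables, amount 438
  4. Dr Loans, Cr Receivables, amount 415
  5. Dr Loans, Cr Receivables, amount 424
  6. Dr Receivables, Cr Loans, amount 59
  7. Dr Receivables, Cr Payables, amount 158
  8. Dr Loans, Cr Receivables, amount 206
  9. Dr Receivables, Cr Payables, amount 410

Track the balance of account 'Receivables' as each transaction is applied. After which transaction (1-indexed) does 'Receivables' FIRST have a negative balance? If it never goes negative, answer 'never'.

Answer: 3

Derivation:
After txn 1: Receivables=292
After txn 2: Receivables=292
After txn 3: Receivables=-146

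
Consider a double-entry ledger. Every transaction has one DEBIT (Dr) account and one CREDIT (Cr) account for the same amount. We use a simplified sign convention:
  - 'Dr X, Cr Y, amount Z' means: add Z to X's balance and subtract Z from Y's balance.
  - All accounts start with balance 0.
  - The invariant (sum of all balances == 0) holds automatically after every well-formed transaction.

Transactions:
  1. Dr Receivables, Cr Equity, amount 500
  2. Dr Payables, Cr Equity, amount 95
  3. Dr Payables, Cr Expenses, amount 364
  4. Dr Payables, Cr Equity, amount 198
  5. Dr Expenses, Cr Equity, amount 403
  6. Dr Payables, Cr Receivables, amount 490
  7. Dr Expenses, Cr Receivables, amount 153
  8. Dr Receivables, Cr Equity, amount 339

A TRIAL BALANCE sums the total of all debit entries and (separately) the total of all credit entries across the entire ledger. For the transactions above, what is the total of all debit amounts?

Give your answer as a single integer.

Txn 1: debit+=500
Txn 2: debit+=95
Txn 3: debit+=364
Txn 4: debit+=198
Txn 5: debit+=403
Txn 6: debit+=490
Txn 7: debit+=153
Txn 8: debit+=339
Total debits = 2542

Answer: 2542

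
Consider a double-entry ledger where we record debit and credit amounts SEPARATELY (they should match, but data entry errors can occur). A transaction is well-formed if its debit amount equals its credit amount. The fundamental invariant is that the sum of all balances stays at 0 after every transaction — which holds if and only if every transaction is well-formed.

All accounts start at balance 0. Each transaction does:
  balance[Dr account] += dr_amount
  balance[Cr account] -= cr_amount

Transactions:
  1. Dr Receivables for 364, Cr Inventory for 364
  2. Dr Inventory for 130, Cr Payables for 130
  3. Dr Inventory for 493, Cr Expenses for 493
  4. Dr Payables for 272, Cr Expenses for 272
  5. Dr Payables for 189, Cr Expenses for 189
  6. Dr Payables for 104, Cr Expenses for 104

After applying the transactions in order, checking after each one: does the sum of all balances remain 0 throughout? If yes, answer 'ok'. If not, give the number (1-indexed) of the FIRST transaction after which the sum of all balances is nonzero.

After txn 1: dr=364 cr=364 sum_balances=0
After txn 2: dr=130 cr=130 sum_balances=0
After txn 3: dr=493 cr=493 sum_balances=0
After txn 4: dr=272 cr=272 sum_balances=0
After txn 5: dr=189 cr=189 sum_balances=0
After txn 6: dr=104 cr=104 sum_balances=0

Answer: ok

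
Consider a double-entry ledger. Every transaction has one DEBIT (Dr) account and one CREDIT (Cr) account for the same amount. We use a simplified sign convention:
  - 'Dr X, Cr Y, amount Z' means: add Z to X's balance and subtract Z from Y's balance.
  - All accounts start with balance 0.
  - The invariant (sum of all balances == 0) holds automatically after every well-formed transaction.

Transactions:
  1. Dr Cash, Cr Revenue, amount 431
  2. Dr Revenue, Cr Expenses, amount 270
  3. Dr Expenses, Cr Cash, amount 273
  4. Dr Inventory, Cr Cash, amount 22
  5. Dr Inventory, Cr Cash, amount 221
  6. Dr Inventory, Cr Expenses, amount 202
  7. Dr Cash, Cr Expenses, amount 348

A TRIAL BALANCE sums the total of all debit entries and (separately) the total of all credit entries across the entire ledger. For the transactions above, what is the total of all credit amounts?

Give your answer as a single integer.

Answer: 1767

Derivation:
Txn 1: credit+=431
Txn 2: credit+=270
Txn 3: credit+=273
Txn 4: credit+=22
Txn 5: credit+=221
Txn 6: credit+=202
Txn 7: credit+=348
Total credits = 1767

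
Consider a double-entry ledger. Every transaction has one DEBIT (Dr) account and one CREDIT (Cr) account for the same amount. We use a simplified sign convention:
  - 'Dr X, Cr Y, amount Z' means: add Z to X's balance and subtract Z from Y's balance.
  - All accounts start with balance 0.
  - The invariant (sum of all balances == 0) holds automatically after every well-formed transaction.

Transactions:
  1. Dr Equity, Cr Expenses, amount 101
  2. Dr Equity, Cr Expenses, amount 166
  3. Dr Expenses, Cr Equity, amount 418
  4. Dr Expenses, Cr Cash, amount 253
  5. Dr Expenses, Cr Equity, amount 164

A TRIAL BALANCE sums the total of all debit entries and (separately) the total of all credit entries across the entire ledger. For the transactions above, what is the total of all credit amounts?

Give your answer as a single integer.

Txn 1: credit+=101
Txn 2: credit+=166
Txn 3: credit+=418
Txn 4: credit+=253
Txn 5: credit+=164
Total credits = 1102

Answer: 1102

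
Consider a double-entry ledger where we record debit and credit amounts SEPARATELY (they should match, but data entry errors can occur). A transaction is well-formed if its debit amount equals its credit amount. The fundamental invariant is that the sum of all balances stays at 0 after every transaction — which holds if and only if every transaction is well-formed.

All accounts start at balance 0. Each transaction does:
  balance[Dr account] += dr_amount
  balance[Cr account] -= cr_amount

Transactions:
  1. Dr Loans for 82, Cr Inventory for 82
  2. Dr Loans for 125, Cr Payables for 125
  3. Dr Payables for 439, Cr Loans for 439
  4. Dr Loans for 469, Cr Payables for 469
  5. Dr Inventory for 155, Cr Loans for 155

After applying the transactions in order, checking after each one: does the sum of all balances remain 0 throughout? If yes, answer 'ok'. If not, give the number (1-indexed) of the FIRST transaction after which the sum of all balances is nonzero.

Answer: ok

Derivation:
After txn 1: dr=82 cr=82 sum_balances=0
After txn 2: dr=125 cr=125 sum_balances=0
After txn 3: dr=439 cr=439 sum_balances=0
After txn 4: dr=469 cr=469 sum_balances=0
After txn 5: dr=155 cr=155 sum_balances=0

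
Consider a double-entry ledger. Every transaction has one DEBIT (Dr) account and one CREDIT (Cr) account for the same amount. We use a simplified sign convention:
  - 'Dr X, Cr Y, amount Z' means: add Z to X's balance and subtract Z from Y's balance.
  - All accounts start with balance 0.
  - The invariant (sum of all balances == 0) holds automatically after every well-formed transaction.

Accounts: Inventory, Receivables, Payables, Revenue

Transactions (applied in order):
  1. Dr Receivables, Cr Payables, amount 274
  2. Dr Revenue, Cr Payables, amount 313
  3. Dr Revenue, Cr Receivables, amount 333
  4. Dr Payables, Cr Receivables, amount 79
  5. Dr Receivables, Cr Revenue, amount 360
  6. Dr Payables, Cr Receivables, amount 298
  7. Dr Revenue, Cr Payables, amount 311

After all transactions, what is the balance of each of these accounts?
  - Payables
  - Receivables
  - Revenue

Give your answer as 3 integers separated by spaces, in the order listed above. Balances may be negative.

Answer: -521 -76 597

Derivation:
After txn 1 (Dr Receivables, Cr Payables, amount 274): Payables=-274 Receivables=274
After txn 2 (Dr Revenue, Cr Payables, amount 313): Payables=-587 Receivables=274 Revenue=313
After txn 3 (Dr Revenue, Cr Receivables, amount 333): Payables=-587 Receivables=-59 Revenue=646
After txn 4 (Dr Payables, Cr Receivables, amount 79): Payables=-508 Receivables=-138 Revenue=646
After txn 5 (Dr Receivables, Cr Revenue, amount 360): Payables=-508 Receivables=222 Revenue=286
After txn 6 (Dr Payables, Cr Receivables, amount 298): Payables=-210 Receivables=-76 Revenue=286
After txn 7 (Dr Revenue, Cr Payables, amount 311): Payables=-521 Receivables=-76 Revenue=597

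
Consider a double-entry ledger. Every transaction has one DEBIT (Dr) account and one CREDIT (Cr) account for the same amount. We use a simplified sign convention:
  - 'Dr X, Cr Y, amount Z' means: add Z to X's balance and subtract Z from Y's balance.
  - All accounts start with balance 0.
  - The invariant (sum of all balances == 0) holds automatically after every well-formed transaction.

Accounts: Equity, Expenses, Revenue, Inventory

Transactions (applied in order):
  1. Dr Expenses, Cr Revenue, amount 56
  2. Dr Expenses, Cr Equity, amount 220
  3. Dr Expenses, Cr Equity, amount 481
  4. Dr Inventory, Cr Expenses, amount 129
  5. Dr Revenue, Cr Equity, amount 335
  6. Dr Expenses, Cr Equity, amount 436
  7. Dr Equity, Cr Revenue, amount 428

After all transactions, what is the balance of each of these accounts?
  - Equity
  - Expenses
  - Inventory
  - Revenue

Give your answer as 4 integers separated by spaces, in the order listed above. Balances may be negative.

Answer: -1044 1064 129 -149

Derivation:
After txn 1 (Dr Expenses, Cr Revenue, amount 56): Expenses=56 Revenue=-56
After txn 2 (Dr Expenses, Cr Equity, amount 220): Equity=-220 Expenses=276 Revenue=-56
After txn 3 (Dr Expenses, Cr Equity, amount 481): Equity=-701 Expenses=757 Revenue=-56
After txn 4 (Dr Inventory, Cr Expenses, amount 129): Equity=-701 Expenses=628 Inventory=129 Revenue=-56
After txn 5 (Dr Revenue, Cr Equity, amount 335): Equity=-1036 Expenses=628 Inventory=129 Revenue=279
After txn 6 (Dr Expenses, Cr Equity, amount 436): Equity=-1472 Expenses=1064 Inventory=129 Revenue=279
After txn 7 (Dr Equity, Cr Revenue, amount 428): Equity=-1044 Expenses=1064 Inventory=129 Revenue=-149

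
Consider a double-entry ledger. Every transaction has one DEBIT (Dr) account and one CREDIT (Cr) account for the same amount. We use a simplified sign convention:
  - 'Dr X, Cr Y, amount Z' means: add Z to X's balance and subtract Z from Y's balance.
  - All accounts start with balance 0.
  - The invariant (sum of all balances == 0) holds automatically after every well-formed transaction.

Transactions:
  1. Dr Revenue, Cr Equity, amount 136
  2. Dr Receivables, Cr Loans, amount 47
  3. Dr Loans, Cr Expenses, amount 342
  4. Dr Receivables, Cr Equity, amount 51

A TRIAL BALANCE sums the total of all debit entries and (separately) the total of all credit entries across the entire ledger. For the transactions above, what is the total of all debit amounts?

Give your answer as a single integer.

Answer: 576

Derivation:
Txn 1: debit+=136
Txn 2: debit+=47
Txn 3: debit+=342
Txn 4: debit+=51
Total debits = 576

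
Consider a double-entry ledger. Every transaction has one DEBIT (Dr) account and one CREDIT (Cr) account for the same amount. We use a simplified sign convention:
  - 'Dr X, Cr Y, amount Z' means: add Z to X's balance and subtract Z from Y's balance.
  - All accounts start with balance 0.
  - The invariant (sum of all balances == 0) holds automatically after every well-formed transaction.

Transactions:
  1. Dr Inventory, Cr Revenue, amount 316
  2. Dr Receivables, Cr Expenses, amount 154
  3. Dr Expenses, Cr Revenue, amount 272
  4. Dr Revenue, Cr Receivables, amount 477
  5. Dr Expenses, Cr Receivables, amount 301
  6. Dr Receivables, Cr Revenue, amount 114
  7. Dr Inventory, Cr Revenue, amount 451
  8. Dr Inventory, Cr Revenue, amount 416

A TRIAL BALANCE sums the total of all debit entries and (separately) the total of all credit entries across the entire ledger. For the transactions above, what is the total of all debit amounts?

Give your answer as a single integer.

Answer: 2501

Derivation:
Txn 1: debit+=316
Txn 2: debit+=154
Txn 3: debit+=272
Txn 4: debit+=477
Txn 5: debit+=301
Txn 6: debit+=114
Txn 7: debit+=451
Txn 8: debit+=416
Total debits = 2501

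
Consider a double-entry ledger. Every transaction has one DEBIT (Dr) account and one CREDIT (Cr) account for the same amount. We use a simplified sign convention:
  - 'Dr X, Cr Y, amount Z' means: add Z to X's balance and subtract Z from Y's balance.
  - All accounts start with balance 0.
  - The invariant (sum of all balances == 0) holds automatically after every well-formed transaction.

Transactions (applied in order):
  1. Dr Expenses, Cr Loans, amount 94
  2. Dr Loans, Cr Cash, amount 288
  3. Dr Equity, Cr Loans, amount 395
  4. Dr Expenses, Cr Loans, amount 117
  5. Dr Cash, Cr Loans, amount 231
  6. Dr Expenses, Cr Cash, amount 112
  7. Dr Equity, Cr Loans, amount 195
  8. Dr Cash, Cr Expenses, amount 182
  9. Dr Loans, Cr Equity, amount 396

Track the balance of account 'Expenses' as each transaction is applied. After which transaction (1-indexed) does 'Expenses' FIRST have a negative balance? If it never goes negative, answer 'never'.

Answer: never

Derivation:
After txn 1: Expenses=94
After txn 2: Expenses=94
After txn 3: Expenses=94
After txn 4: Expenses=211
After txn 5: Expenses=211
After txn 6: Expenses=323
After txn 7: Expenses=323
After txn 8: Expenses=141
After txn 9: Expenses=141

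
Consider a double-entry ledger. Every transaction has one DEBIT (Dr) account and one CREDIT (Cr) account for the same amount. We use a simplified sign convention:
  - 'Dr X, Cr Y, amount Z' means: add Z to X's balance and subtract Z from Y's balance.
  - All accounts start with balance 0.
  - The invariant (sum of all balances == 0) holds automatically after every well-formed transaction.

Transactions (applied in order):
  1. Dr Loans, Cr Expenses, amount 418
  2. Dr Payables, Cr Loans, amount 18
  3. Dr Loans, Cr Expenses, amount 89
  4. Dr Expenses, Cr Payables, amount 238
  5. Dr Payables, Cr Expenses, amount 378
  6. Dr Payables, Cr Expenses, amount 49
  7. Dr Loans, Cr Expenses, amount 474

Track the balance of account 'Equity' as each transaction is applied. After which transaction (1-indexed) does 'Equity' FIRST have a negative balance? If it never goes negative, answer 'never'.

After txn 1: Equity=0
After txn 2: Equity=0
After txn 3: Equity=0
After txn 4: Equity=0
After txn 5: Equity=0
After txn 6: Equity=0
After txn 7: Equity=0

Answer: never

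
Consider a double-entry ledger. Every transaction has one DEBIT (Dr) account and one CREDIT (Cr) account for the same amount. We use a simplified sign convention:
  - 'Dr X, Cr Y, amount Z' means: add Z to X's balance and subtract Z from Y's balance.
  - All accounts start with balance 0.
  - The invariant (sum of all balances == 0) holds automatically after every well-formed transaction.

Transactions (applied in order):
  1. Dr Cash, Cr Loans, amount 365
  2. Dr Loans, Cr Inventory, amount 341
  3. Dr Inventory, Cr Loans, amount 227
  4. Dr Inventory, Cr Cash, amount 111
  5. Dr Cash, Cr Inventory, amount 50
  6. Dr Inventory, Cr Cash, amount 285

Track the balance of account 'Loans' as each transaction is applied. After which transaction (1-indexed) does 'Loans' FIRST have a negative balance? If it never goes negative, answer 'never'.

After txn 1: Loans=-365

Answer: 1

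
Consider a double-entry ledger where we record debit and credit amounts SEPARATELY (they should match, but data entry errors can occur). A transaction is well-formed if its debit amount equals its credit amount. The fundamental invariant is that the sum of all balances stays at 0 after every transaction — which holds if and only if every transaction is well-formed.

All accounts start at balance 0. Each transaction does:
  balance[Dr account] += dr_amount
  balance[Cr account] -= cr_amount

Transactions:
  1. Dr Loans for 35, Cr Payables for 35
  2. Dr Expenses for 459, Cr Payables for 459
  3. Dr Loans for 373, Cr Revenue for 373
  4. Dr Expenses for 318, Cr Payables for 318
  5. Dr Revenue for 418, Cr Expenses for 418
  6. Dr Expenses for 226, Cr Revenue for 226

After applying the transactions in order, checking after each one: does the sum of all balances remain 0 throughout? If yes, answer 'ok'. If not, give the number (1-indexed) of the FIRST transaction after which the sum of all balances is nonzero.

After txn 1: dr=35 cr=35 sum_balances=0
After txn 2: dr=459 cr=459 sum_balances=0
After txn 3: dr=373 cr=373 sum_balances=0
After txn 4: dr=318 cr=318 sum_balances=0
After txn 5: dr=418 cr=418 sum_balances=0
After txn 6: dr=226 cr=226 sum_balances=0

Answer: ok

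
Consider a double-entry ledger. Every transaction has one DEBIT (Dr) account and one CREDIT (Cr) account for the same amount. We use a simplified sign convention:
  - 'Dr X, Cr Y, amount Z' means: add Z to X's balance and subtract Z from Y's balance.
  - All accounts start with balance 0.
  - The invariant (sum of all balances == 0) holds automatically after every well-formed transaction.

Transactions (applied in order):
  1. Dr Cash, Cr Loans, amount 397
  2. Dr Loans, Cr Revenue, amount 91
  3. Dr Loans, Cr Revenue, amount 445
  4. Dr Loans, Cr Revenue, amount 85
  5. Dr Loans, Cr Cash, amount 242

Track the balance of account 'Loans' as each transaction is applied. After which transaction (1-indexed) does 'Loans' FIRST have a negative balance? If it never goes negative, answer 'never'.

Answer: 1

Derivation:
After txn 1: Loans=-397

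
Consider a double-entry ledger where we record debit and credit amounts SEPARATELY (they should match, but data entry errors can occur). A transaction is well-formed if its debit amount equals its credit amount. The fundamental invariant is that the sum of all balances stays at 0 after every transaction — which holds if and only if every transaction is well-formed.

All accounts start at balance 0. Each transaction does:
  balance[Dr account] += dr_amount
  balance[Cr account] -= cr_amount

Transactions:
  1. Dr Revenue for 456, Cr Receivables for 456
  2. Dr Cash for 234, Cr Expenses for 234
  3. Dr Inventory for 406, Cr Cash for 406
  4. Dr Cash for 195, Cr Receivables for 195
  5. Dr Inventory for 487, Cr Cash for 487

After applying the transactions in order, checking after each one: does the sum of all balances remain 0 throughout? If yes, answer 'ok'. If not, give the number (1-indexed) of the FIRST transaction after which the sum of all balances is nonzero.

Answer: ok

Derivation:
After txn 1: dr=456 cr=456 sum_balances=0
After txn 2: dr=234 cr=234 sum_balances=0
After txn 3: dr=406 cr=406 sum_balances=0
After txn 4: dr=195 cr=195 sum_balances=0
After txn 5: dr=487 cr=487 sum_balances=0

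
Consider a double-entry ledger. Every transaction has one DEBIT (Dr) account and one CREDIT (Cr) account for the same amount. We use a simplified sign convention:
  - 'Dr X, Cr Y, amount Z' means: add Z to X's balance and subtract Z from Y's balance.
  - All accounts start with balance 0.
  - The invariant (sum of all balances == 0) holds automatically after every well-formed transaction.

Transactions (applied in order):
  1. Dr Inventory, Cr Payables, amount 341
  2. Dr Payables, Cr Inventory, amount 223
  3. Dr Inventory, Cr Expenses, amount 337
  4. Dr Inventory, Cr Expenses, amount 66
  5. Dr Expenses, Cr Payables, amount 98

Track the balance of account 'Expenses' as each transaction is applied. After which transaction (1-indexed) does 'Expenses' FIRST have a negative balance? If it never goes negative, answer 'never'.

After txn 1: Expenses=0
After txn 2: Expenses=0
After txn 3: Expenses=-337

Answer: 3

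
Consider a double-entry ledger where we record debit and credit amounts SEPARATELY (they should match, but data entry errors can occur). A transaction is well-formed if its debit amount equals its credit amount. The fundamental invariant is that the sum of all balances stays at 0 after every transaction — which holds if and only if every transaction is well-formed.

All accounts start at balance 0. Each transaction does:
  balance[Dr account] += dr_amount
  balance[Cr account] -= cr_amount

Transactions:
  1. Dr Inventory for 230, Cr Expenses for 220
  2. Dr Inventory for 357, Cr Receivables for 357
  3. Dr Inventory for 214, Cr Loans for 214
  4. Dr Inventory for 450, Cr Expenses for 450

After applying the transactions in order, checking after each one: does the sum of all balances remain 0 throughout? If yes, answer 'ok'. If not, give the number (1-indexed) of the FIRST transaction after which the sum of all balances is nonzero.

After txn 1: dr=230 cr=220 sum_balances=10
After txn 2: dr=357 cr=357 sum_balances=10
After txn 3: dr=214 cr=214 sum_balances=10
After txn 4: dr=450 cr=450 sum_balances=10

Answer: 1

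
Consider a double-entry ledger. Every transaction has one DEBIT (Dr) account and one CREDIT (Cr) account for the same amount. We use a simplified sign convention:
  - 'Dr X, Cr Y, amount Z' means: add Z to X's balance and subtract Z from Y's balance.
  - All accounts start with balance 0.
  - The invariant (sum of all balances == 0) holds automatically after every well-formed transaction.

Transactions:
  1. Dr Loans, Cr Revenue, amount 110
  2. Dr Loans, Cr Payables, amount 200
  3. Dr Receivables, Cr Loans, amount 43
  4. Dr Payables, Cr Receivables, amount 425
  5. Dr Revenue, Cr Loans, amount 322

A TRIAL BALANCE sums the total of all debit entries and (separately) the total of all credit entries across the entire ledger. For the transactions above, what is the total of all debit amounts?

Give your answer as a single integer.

Txn 1: debit+=110
Txn 2: debit+=200
Txn 3: debit+=43
Txn 4: debit+=425
Txn 5: debit+=322
Total debits = 1100

Answer: 1100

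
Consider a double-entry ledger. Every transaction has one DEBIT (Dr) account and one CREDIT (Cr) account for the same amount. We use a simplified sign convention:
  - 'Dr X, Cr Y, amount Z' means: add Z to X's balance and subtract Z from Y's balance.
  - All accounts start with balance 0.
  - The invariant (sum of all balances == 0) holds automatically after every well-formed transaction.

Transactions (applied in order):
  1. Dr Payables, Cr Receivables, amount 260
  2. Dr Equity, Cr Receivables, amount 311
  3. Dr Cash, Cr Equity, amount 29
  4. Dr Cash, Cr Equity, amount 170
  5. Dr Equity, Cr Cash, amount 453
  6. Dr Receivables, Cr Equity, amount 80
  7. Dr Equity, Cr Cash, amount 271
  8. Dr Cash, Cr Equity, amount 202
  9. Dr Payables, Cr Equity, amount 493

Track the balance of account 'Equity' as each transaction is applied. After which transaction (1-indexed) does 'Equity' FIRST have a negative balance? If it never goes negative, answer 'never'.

After txn 1: Equity=0
After txn 2: Equity=311
After txn 3: Equity=282
After txn 4: Equity=112
After txn 5: Equity=565
After txn 6: Equity=485
After txn 7: Equity=756
After txn 8: Equity=554
After txn 9: Equity=61

Answer: never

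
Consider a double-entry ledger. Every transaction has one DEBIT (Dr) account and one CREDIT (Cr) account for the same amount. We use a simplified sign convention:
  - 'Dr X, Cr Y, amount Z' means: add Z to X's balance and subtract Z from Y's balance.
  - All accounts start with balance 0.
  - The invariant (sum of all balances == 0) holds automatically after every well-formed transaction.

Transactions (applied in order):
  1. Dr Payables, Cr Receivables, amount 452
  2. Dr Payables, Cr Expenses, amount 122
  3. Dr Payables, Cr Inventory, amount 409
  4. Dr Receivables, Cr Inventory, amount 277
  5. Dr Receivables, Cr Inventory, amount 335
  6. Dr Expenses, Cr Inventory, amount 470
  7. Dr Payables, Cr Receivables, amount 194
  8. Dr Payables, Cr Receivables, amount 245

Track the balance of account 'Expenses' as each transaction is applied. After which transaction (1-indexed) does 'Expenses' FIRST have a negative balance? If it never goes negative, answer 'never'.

After txn 1: Expenses=0
After txn 2: Expenses=-122

Answer: 2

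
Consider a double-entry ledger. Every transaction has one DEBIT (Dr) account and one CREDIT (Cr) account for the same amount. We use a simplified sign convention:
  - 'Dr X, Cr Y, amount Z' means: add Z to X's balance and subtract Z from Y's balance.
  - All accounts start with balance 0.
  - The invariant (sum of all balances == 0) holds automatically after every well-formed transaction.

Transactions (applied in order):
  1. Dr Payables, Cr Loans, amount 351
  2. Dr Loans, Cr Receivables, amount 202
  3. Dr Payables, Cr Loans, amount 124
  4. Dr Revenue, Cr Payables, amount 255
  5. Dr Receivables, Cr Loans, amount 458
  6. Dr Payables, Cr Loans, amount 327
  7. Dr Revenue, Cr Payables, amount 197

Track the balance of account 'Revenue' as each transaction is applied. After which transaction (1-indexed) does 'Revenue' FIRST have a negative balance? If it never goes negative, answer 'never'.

After txn 1: Revenue=0
After txn 2: Revenue=0
After txn 3: Revenue=0
After txn 4: Revenue=255
After txn 5: Revenue=255
After txn 6: Revenue=255
After txn 7: Revenue=452

Answer: never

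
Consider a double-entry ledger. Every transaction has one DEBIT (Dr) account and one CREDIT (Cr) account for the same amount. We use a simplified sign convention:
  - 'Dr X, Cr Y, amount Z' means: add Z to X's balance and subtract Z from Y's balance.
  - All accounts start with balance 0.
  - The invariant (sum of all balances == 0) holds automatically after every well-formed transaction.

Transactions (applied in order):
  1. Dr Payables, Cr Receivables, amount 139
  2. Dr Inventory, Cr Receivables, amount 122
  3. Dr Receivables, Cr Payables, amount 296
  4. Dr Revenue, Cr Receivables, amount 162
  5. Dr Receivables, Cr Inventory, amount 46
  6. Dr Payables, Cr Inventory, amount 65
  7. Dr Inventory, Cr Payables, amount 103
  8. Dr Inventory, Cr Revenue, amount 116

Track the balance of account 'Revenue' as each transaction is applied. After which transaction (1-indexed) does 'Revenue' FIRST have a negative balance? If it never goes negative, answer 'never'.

Answer: never

Derivation:
After txn 1: Revenue=0
After txn 2: Revenue=0
After txn 3: Revenue=0
After txn 4: Revenue=162
After txn 5: Revenue=162
After txn 6: Revenue=162
After txn 7: Revenue=162
After txn 8: Revenue=46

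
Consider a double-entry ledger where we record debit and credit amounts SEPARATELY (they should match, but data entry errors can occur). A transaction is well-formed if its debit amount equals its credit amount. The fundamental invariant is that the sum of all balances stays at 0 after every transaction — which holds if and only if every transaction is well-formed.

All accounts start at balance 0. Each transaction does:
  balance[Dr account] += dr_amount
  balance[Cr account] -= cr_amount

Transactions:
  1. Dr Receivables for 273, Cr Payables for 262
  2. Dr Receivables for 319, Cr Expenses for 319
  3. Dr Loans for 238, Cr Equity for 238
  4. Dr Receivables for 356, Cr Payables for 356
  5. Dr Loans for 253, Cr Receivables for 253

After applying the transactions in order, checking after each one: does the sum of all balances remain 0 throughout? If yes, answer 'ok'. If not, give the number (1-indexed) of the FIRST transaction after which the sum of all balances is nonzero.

Answer: 1

Derivation:
After txn 1: dr=273 cr=262 sum_balances=11
After txn 2: dr=319 cr=319 sum_balances=11
After txn 3: dr=238 cr=238 sum_balances=11
After txn 4: dr=356 cr=356 sum_balances=11
After txn 5: dr=253 cr=253 sum_balances=11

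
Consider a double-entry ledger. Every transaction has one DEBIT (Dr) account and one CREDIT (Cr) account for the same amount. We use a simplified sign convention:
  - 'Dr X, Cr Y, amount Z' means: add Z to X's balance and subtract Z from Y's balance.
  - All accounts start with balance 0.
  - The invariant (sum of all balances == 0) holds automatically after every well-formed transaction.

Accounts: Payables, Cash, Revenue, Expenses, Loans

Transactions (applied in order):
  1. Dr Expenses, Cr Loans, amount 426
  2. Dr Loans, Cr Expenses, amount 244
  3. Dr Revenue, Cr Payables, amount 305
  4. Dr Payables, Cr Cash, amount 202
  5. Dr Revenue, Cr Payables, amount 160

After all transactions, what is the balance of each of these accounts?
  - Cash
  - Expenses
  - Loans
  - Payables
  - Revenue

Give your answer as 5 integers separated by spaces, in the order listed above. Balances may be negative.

After txn 1 (Dr Expenses, Cr Loans, amount 426): Expenses=426 Loans=-426
After txn 2 (Dr Loans, Cr Expenses, amount 244): Expenses=182 Loans=-182
After txn 3 (Dr Revenue, Cr Payables, amount 305): Expenses=182 Loans=-182 Payables=-305 Revenue=305
After txn 4 (Dr Payables, Cr Cash, amount 202): Cash=-202 Expenses=182 Loans=-182 Payables=-103 Revenue=305
After txn 5 (Dr Revenue, Cr Payables, amount 160): Cash=-202 Expenses=182 Loans=-182 Payables=-263 Revenue=465

Answer: -202 182 -182 -263 465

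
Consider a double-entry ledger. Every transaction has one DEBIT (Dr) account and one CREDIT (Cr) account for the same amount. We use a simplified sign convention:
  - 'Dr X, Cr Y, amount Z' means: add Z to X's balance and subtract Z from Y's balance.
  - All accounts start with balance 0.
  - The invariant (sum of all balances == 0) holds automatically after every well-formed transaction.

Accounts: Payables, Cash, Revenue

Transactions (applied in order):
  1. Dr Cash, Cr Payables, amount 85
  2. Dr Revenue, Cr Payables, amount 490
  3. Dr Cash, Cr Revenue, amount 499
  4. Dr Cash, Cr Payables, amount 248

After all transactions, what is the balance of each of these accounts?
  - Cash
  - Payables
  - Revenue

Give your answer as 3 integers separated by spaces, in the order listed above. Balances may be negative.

Answer: 832 -823 -9

Derivation:
After txn 1 (Dr Cash, Cr Payables, amount 85): Cash=85 Payables=-85
After txn 2 (Dr Revenue, Cr Payables, amount 490): Cash=85 Payables=-575 Revenue=490
After txn 3 (Dr Cash, Cr Revenue, amount 499): Cash=584 Payables=-575 Revenue=-9
After txn 4 (Dr Cash, Cr Payables, amount 248): Cash=832 Payables=-823 Revenue=-9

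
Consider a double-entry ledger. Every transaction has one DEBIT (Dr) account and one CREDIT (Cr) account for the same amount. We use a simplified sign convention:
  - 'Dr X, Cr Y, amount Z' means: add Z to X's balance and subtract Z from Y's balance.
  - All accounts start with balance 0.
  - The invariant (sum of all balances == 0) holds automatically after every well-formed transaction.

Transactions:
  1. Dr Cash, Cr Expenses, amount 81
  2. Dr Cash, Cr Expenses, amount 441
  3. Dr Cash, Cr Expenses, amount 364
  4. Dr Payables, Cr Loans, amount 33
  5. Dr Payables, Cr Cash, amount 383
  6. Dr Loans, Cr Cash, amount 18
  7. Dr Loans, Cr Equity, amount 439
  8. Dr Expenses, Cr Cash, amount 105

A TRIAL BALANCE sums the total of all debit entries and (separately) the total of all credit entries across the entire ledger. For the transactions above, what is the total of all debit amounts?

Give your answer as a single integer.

Answer: 1864

Derivation:
Txn 1: debit+=81
Txn 2: debit+=441
Txn 3: debit+=364
Txn 4: debit+=33
Txn 5: debit+=383
Txn 6: debit+=18
Txn 7: debit+=439
Txn 8: debit+=105
Total debits = 1864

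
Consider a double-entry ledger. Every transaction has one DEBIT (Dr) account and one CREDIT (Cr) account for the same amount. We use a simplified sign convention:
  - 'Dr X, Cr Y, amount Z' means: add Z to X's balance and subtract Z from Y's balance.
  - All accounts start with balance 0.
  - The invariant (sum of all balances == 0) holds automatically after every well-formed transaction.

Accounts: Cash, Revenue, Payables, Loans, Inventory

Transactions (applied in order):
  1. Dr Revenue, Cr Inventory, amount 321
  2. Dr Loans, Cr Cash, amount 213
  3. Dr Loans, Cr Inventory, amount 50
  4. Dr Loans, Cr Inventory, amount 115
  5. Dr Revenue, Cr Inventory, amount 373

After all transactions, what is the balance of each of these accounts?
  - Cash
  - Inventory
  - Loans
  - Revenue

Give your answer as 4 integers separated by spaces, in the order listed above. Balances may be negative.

After txn 1 (Dr Revenue, Cr Inventory, amount 321): Inventory=-321 Revenue=321
After txn 2 (Dr Loans, Cr Cash, amount 213): Cash=-213 Inventory=-321 Loans=213 Revenue=321
After txn 3 (Dr Loans, Cr Inventory, amount 50): Cash=-213 Inventory=-371 Loans=263 Revenue=321
After txn 4 (Dr Loans, Cr Inventory, amount 115): Cash=-213 Inventory=-486 Loans=378 Revenue=321
After txn 5 (Dr Revenue, Cr Inventory, amount 373): Cash=-213 Inventory=-859 Loans=378 Revenue=694

Answer: -213 -859 378 694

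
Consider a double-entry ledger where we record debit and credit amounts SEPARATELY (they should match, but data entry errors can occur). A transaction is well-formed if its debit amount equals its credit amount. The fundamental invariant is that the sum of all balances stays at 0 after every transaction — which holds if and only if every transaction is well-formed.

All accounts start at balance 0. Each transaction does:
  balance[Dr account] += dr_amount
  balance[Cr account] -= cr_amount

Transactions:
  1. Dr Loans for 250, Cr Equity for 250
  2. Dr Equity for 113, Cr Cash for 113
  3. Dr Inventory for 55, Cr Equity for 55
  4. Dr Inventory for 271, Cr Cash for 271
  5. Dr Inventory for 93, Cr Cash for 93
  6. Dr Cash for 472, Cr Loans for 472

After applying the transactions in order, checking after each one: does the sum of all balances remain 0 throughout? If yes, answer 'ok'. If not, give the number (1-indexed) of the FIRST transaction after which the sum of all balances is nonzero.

After txn 1: dr=250 cr=250 sum_balances=0
After txn 2: dr=113 cr=113 sum_balances=0
After txn 3: dr=55 cr=55 sum_balances=0
After txn 4: dr=271 cr=271 sum_balances=0
After txn 5: dr=93 cr=93 sum_balances=0
After txn 6: dr=472 cr=472 sum_balances=0

Answer: ok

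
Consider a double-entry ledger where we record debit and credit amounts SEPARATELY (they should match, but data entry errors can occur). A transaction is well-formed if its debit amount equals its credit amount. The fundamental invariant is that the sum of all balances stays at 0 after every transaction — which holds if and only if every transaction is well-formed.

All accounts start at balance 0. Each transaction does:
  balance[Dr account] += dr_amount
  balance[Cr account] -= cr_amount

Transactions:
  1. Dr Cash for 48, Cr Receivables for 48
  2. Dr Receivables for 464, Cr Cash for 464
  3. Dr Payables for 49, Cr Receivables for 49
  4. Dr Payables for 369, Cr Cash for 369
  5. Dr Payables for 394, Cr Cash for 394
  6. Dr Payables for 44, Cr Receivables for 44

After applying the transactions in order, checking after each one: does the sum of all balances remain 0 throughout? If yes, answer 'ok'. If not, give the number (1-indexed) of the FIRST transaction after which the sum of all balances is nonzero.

After txn 1: dr=48 cr=48 sum_balances=0
After txn 2: dr=464 cr=464 sum_balances=0
After txn 3: dr=49 cr=49 sum_balances=0
After txn 4: dr=369 cr=369 sum_balances=0
After txn 5: dr=394 cr=394 sum_balances=0
After txn 6: dr=44 cr=44 sum_balances=0

Answer: ok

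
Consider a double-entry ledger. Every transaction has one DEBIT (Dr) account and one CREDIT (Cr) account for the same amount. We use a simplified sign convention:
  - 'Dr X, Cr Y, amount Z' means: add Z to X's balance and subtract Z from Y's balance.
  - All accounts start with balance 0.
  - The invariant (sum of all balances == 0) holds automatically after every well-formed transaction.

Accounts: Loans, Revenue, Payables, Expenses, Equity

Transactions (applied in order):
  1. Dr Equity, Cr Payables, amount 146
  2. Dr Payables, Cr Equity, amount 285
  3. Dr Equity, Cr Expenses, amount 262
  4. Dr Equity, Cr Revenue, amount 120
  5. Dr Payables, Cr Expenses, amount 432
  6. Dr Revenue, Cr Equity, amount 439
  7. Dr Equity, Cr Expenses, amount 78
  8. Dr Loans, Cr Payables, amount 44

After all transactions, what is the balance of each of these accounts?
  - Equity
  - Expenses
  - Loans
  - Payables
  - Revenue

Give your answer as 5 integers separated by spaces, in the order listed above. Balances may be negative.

After txn 1 (Dr Equity, Cr Payables, amount 146): Equity=146 Payables=-146
After txn 2 (Dr Payables, Cr Equity, amount 285): Equity=-139 Payables=139
After txn 3 (Dr Equity, Cr Expenses, amount 262): Equity=123 Expenses=-262 Payables=139
After txn 4 (Dr Equity, Cr Revenue, amount 120): Equity=243 Expenses=-262 Payables=139 Revenue=-120
After txn 5 (Dr Payables, Cr Expenses, amount 432): Equity=243 Expenses=-694 Payables=571 Revenue=-120
After txn 6 (Dr Revenue, Cr Equity, amount 439): Equity=-196 Expenses=-694 Payables=571 Revenue=319
After txn 7 (Dr Equity, Cr Expenses, amount 78): Equity=-118 Expenses=-772 Payables=571 Revenue=319
After txn 8 (Dr Loans, Cr Payables, amount 44): Equity=-118 Expenses=-772 Loans=44 Payables=527 Revenue=319

Answer: -118 -772 44 527 319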